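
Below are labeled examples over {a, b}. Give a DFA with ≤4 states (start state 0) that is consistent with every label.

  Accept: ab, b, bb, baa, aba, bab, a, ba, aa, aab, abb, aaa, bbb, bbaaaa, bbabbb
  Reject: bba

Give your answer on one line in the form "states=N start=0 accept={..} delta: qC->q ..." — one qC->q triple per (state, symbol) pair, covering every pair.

State merging on the prefix tree: take the shortest (then alphabetical) example prefix whose next move is undefined and point that move at state 0, else 1, else 2, ...; a target is out if some Accept/Reject pair would then sit in one state with the same input left (inseparable). If every existing state is out, open a new one.
a: 0a undefined. 0a->0: ok.
b: 0b undefined. 0b->0: no, ab/bba meet in 0. Open state 1: 0b->1.
ba: 1a undefined. 1a->0: ok.
bb: 1b undefined. 1b->0: no, bb/bba meet in 0. 1b->1: no, baa/bba meet in 0. Open state 2: 1b->2.
bba: 2a undefined. 2a->0: no, baa/bba meet in 0. 2a->1: no, ab/bba meet in 1. 2a->2: no, bb/bba meet in 2. Open state 3: 2a->3.
bbb: 2b undefined. 2b->0: ok.
bbaa: 3a undefined. 3a->0: ok.
bbab: 3b undefined. 3b->0: ok.
All examples now run through 4 states with every (state, symbol) defined. Accept strings end in {0,1,2}, Reject strings end in {3}; accept={0,1,2}.

states=4 start=0 accept={0,1,2} delta: 0a->0 0b->1 1a->0 1b->2 2a->3 2b->0 3a->0 3b->0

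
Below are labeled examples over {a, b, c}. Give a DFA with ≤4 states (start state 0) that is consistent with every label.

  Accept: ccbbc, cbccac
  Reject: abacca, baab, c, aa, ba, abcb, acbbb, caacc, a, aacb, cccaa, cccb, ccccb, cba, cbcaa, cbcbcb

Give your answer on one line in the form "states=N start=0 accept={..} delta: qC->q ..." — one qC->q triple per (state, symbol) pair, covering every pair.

states=4 start=0 accept={3} delta: 0a->0 0b->0 0c->1 1a->0 1b->0 1c->2 2a->2 2b->2 2c->3 3a->0 3b->0 3c->0

Fold the examples into a partial DFA from state 0: repeatedly fix the first undefined (state, symbol) met by the shortest-then-alphabetical prefix, trying targets in increasing order and rejecting any under which an Accept and a Reject string meet in one state with the same remainder; add a state when all current targets are rejected. Accepting states are where Accept strings end.
a: 0a undefined. 0a->0: ok.
b: 0b undefined. 0b->0: ok.
c: 0c undefined. 0c->0: no, ccbbc/abacca meet in 0. Open state 1: 0c->1.
ca: 1a undefined. 1a->0: ok.
cb: 1b undefined. 1b->0: ok.
cc: 1c undefined. 1c->0: no, ccbbc/c meet in 1. 1c->1: no, ccbbc/c meet in 1. Open state 2: 1c->2.
ccb: 2b undefined. 2b->0: no, ccbbc/c meet in 1. 2b->1: no, ccbbc/c meet in 1. 2b->2: ok.
ccc: 2c undefined. 2c->0: no, ccbbc/baab meet in 0. 2c->1: no, ccbbc/c meet in 1. 2c->2: no, ccbbc/caacc meet in 2. Open state 3: 2c->3.
ccca: 3a undefined. 3a->0: ok.
cccb: 3b undefined. 3b->0: ok.
cccc: 3c undefined. 3c->0: ok.
cbcca: 2a undefined. 2a->0: no, cbccac/c meet in 1. 2a->1: no, cbccac/caacc meet in 2. 2a->2: ok.
All examples now run through 4 states with every (state, symbol) defined. Accept strings end in {3}, Reject strings end in {0,1,2}; accept={3}.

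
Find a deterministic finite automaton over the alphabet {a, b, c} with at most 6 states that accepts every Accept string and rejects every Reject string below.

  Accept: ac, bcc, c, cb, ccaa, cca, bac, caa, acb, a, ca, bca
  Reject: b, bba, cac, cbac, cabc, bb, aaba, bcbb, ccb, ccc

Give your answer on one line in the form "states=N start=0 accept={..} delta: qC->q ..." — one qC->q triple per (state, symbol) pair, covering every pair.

states=4 start=0 accept={0,2} delta: 0a->0 0b->1 0c->2 1a->1 1b->1 1c->0 2a->2 2b->2 2c->3 3a->0 3b->1 3c->1

Fold the examples into a partial DFA from state 0: repeatedly fix the first undefined (state, symbol) met by the shortest-then-alphabetical prefix, trying targets in increasing order and rejecting any under which an Accept and a Reject string meet in one state with the same remainder; add a state when all current targets are rejected. Accepting states are where Accept strings end.
a: 0a undefined. 0a->0: ok.
b: 0b undefined. 0b->0: no, a/b meet in 0. Open state 1: 0b->1.
c: 0c undefined. 0c->0: no, ac/cac meet in 0. 0c->1: no, ac/b meet in 1. Open state 2: 0c->2.
ba: 1a undefined. 1a->0: no, a/aaba meet in 0. 1a->1: ok.
bb: 1b undefined. 1b->0: no, a/bba meet in 0. 1b->1: ok.
bc: 1c undefined. 1c->0: ok.
ca: 2a undefined. 2a->0: no, ac/cac meet in 2. 2a->1: no, bac/cac meet in 0. 2a->2: ok.
cb: 2b undefined. 2b->0: no, ac/cbac meet in 2. 2b->1: no, cb/b meet in 1. 2b->2: ok.
cc: 2c undefined. 2c->0: no, ac/ccc meet in 2. 2c->1: no, ccaa/b meet in 1. 2c->2: no, ac/cac meet in 2. Open state 3: 2c->3.
cca: 3a undefined. 3a->0: ok.
ccb: 3b undefined. 3b->0: no, ccaa/ccb meet in 0. 3b->1: ok.
ccc: 3c undefined. 3c->0: no, ccaa/ccc meet in 0. 3c->1: ok.
All examples now run through 4 states with every (state, symbol) defined. Accept strings end in {0,2}, Reject strings end in {1,3}; accept={0,2}.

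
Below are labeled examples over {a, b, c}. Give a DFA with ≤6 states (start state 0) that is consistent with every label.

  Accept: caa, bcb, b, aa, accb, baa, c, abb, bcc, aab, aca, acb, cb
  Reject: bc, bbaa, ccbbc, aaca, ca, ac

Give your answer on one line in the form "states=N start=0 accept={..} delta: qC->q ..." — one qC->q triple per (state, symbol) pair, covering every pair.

states=4 start=0 accept={0,1,2} delta: 0a->1 0b->1 0c->2 1a->0 1b->3 1c->3 2a->3 2b->0 2c->1 3a->2 3b->1 3c->0

Grow the machine one transition at a time. Run the examples from 0; the earliest place one falls off (shortest prefix, ties alphabetical) gets sent to the lowest-numbered state that keeps every Accept/Reject pair distinguishable — a pair clashes when both reach the same state with identical unread suffix — and to a fresh state only if none does.
a: 0a undefined. 0a->0: no, c/ac meet in 0 with "c" left. Open state 1: 0a->1.
b: 0b undefined. 0b->0: no, aa/bbaa meet in 1 with "a" left. 0b->1: ok.
c: 0c undefined. 0c->0: no, b/ca meet in 1. 0c->1: no, aa/ca meet in 1 with "a" left. Open state 2: 0c->2.
aa: 1a undefined. 1a->0: ok.
ab: 1b undefined. 1b->0: no, aa/bbaa meet in 0. 1b->1: no, b/bbaa meet in 1. 1b->2: no, caa/bbaa meet in 2 with "aa" left. Open state 3: 1b->3.
ac: 1c undefined. 1c->0: no, aa/bc meet in 0. 1c->1: no, b/bc meet in 1. 1c->2: no, c/bc meet in 2. 1c->3: ok.
ca: 2a undefined. 2a->0: no, aa/aaca meet in 0. 2a->1: no, b/aaca meet in 1. 2a->2: no, caa/aaca meet in 2. 2a->3: ok.
cb: 2b undefined. 2b->0: ok.
cc: 2c undefined. 2c->0: no, bcc/ccbbc meet in 3 with "c" left. 2c->1: ok.
abb: 3b undefined. 3b->0: no, c/ccbbc meet in 2. 3b->1: ok.
aca: 3a undefined. 3a->0: no, bcb/bbaa meet in 1. 3a->1: no, aa/bbaa meet in 0. 3a->2: ok.
acc: 3c undefined. 3c->0: ok.
All examples now run through 4 states with every (state, symbol) defined. Accept strings end in {0,1,2}, Reject strings end in {3}; accept={0,1,2}.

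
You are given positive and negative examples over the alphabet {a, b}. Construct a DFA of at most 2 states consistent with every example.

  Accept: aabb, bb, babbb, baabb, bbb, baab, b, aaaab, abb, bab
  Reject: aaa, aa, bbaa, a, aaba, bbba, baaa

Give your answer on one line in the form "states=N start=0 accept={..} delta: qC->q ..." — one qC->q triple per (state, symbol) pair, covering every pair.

states=2 start=0 accept={1} delta: 0a->0 0b->1 1a->0 1b->1

Fold the examples into a partial DFA from state 0: repeatedly fix the first undefined (state, symbol) met by the shortest-then-alphabetical prefix, trying targets in increasing order and rejecting any under which an Accept and a Reject string meet in one state with the same remainder; add a state when all current targets are rejected. Accepting states are where Accept strings end.
a: 0a undefined. 0a->0: ok.
b: 0b undefined. 0b->0: no, aabb/aaa meet in 0. Open state 1: 0b->1.
ba: 1a undefined. 1a->0: ok.
bb: 1b undefined. 1b->0: no, aabb/aaa meet in 0. 1b->1: ok.
All examples now run through 2 states with every (state, symbol) defined. Accept strings end in {1}, Reject strings end in {0}; accept={1}.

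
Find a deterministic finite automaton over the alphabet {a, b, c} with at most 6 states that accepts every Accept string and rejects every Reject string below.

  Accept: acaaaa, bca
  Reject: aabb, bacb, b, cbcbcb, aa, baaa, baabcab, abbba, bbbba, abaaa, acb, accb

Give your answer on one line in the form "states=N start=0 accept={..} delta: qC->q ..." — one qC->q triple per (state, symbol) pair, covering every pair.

states=2 start=0 accept={1} delta: 0a->0 0b->0 0c->1 1a->1 1b->0 1c->0

Fold the examples into a partial DFA from state 0: repeatedly fix the first undefined (state, symbol) met by the shortest-then-alphabetical prefix, trying targets in increasing order and rejecting any under which an Accept and a Reject string meet in one state with the same remainder; add a state when all current targets are rejected. Accepting states are where Accept strings end.
a: 0a undefined. 0a->0: ok.
b: 0b undefined. 0b->0: ok.
c: 0c undefined. 0c->0: no, acaaaa/aabb meet in 0. Open state 1: 0c->1.
cb: 1b undefined. 1b->0: ok.
aca: 1a undefined. 1a->0: no, acaaaa/aabb meet in 0. 1a->1: ok.
acc: 1c undefined. 1c->0: ok.
All examples now run through 2 states with every (state, symbol) defined. Accept strings end in {1}, Reject strings end in {0}; accept={1}.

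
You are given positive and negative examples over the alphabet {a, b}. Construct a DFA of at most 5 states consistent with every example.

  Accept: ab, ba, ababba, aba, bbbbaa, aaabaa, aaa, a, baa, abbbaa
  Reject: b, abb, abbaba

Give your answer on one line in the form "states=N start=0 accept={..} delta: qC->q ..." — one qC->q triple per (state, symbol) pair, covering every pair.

states=5 start=0 accept={1,2,4} delta: 0a->1 0b->0 1a->1 1b->2 2a->1 2b->3 3a->4 3b->0 4a->0 4b->4

Fold the examples into a partial DFA from state 0: repeatedly fix the first undefined (state, symbol) met by the shortest-then-alphabetical prefix, trying targets in increasing order and rejecting any under which an Accept and a Reject string meet in one state with the same remainder; add a state when all current targets are rejected. Accepting states are where Accept strings end.
a: 0a undefined. 0a->0: no, ab/b meet in 0 with "b" left. Open state 1: 0a->1.
b: 0b undefined. 0b->0: ok.
aa: 1a undefined. 1a->0: no, bbbbaa/b meet in 0. 1a->1: ok.
ab: 1b undefined. 1b->0: no, ab/b meet in 0. 1b->1: no, ab/abb meet in 1. Open state 2: 1b->2.
aba: 2a undefined. 2a->0: no, aba/b meet in 0. 2a->1: ok.
abb: 2b undefined. 2b->0: no, ba/abbaba meet in 1. 2b->1: no, ba/abb meet in 1. 2b->2: no, ab/abb meet in 2. Open state 3: 2b->3.
abba: 3a undefined. 3a->0: no, ba/abbaba meet in 1. 3a->1: no, ba/abbaba meet in 1. 3a->2: no, ab/abbaba meet in 2. 3a->3: no, ababba/abb meet in 3. Open state 4: 3a->4.
abbb: 3b undefined. 3b->0: ok.
abbab: 4b undefined. 4b->0: no, ba/abbaba meet in 1. 4b->1: no, ba/abbaba meet in 1. 4b->2: no, ba/abbaba meet in 1. 4b->3: no, ababba/abbaba meet in 4. 4b->4: ok.
abbaba: 4a undefined. 4a->0: ok.
All examples now run through 5 states with every (state, symbol) defined. Accept strings end in {1,2,4}, Reject strings end in {0,3}; accept={1,2,4}.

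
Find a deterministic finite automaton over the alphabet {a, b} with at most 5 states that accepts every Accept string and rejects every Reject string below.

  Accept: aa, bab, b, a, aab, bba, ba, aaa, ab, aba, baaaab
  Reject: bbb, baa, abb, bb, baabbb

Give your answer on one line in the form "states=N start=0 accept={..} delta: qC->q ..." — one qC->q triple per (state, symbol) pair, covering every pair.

states=4 start=0 accept={0,1,2} delta: 0a->0 0b->1 1a->2 1b->3 2a->3 2b->0 3a->0 3b->3

Fold the examples into a partial DFA from state 0: repeatedly fix the first undefined (state, symbol) met by the shortest-then-alphabetical prefix, trying targets in increasing order and rejecting any under which an Accept and a Reject string meet in one state with the same remainder; add a state when all current targets are rejected. Accepting states are where Accept strings end.
a: 0a undefined. 0a->0: ok.
b: 0b undefined. 0b->0: no, aa/bbb meet in 0. Open state 1: 0b->1.
ba: 1a undefined. 1a->0: no, aa/baa meet in 0. 1a->1: no, bab/abb meet in 1 with "b" left. Open state 2: 1a->2.
bb: 1b undefined. 1b->0: no, aa/abb meet in 0. 1b->1: no, b/bbb meet in 1. 1b->2: no, bab/bbb meet in 2 with "b" left. Open state 3: 1b->3.
baa: 2a undefined. 2a->0: no, aa/baa meet in 0. 2a->1: no, b/baa meet in 1. 2a->2: no, ba/baa meet in 2. 2a->3: ok.
bab: 2b undefined. 2b->0: ok.
bba: 3a undefined. 3a->0: ok.
bbb: 3b undefined. 3b->0: no, aa/bbb meet in 0. 3b->1: no, b/bbb meet in 1. 3b->2: no, b/baabbb meet in 1. 3b->3: ok.
All examples now run through 4 states with every (state, symbol) defined. Accept strings end in {0,1,2}, Reject strings end in {3}; accept={0,1,2}.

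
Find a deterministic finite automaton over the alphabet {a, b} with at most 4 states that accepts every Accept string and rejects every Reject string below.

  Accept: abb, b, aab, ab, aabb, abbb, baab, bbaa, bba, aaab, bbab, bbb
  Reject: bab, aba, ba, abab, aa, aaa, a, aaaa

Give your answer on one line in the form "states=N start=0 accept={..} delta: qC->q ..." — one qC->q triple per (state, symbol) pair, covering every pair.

states=4 start=0 accept={1,3} delta: 0a->0 0b->1 1a->2 1b->3 2a->0 2b->0 3a->3 3b->1

State merging on the prefix tree: take the shortest (then alphabetical) example prefix whose next move is undefined and point that move at state 0, else 1, else 2, ...; a target is out if some Accept/Reject pair would then sit in one state with the same input left (inseparable). If every existing state is out, open a new one.
a: 0a undefined. 0a->0: ok.
b: 0b undefined. 0b->0: no, abb/bab meet in 0. Open state 1: 0b->1.
ba: 1a undefined. 1a->0: no, b/bab meet in 1. 1a->1: no, abb/bab meet in 1 with "b" left. Open state 2: 1a->2.
bb: 1b undefined. 1b->0: no, abb/aa meet in 0. 1b->1: no, bba/aba meet in 2. 1b->2: no, abb/aba meet in 2. Open state 3: 1b->3.
baa: 2a undefined. 2a->0: ok.
bab: 2b undefined. 2b->0: ok.
bba: 3a undefined. 3a->0: no, bbaa/bab meet in 0. 3a->1: no, bbaa/aba meet in 2. 3a->2: no, bbaa/bab meet in 0. 3a->3: ok.
bbb: 3b undefined. 3b->0: no, abbb/bab meet in 0. 3b->1: ok.
All examples now run through 4 states with every (state, symbol) defined. Accept strings end in {1,3}, Reject strings end in {0,2}; accept={1,3}.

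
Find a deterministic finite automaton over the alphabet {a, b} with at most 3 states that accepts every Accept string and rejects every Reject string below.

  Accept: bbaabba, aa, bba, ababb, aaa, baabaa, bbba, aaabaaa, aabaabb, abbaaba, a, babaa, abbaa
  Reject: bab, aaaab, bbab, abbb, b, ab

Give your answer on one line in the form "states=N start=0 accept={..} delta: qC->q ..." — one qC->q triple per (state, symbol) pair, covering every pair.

states=2 start=0 accept={0} delta: 0a->0 0b->1 1a->0 1b->0

Fold the examples into a partial DFA from state 0: repeatedly fix the first undefined (state, symbol) met by the shortest-then-alphabetical prefix, trying targets in increasing order and rejecting any under which an Accept and a Reject string meet in one state with the same remainder; add a state when all current targets are rejected. Accepting states are where Accept strings end.
a: 0a undefined. 0a->0: ok.
b: 0b undefined. 0b->0: no, bbaabba/bab meet in 0. Open state 1: 0b->1.
ba: 1a undefined. 1a->0: ok.
bb: 1b undefined. 1b->0: ok.
All examples now run through 2 states with every (state, symbol) defined. Accept strings end in {0}, Reject strings end in {1}; accept={0}.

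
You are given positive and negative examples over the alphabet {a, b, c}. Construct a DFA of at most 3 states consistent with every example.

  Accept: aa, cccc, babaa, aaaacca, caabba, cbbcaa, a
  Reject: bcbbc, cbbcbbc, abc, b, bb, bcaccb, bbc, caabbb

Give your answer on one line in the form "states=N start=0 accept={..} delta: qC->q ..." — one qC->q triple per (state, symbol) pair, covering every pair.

State merging on the prefix tree: take the shortest (then alphabetical) example prefix whose next move is undefined and point that move at state 0, else 1, else 2, ...; a target is out if some Accept/Reject pair would then sit in one state with the same input left (inseparable). If every existing state is out, open a new one.
a: 0a undefined. 0a->0: ok.
b: 0b undefined. 0b->0: no, aa/b meet in 0. Open state 1: 0b->1.
c: 0c undefined. 0c->0: ok.
ba: 1a undefined. 1a->0: ok.
bb: 1b undefined. 1b->0: no, aa/cbbcbbc meet in 0. 1b->1: ok.
bc: 1c undefined. 1c->0: no, aa/bcbbc meet in 0. 1c->1: ok.
All examples now run through 2 states with every (state, symbol) defined. Accept strings end in {0}, Reject strings end in {1}; accept={0}.

states=2 start=0 accept={0} delta: 0a->0 0b->1 0c->0 1a->0 1b->1 1c->1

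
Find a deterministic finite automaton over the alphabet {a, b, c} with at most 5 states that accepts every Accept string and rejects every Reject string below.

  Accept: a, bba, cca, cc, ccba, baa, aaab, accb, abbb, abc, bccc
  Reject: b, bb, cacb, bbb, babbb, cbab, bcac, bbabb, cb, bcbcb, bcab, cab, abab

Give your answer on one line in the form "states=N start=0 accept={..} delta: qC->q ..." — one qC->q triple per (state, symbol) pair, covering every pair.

states=5 start=0 accept={0,1,3} delta: 0a->1 0b->2 0c->0 1a->3 1b->4 1c->2 2a->0 2b->2 2c->4 3a->3 3b->0 3c->0 4a->1 4b->3 4c->0

State merging on the prefix tree: take the shortest (then alphabetical) example prefix whose next move is undefined and point that move at state 0, else 1, else 2, ...; a target is out if some Accept/Reject pair would then sit in one state with the same input left (inseparable). If every existing state is out, open a new one.
a: 0a undefined. 0a->0: no, aaab/b meet in 0 with "b" left. Open state 1: 0a->1.
b: 0b undefined. 0b->0: no, abbb/babbb meet in 1 with "bbb" left. 0b->1: no, a/b meet in 1. Open state 2: 0b->2.
c: 0c undefined. 0c->0: ok.
aa: 1a undefined. 1a->0: no, aaab/cab meet in 1 with "b" left. 1a->1: no, aaab/cab meet in 1 with "b" left. 1a->2: no, aaab/cbab meet in 2 with "ab" left. Open state 3: 1a->3.
ab: 1b undefined. 1b->0: no, cc/cab meet in 0. 1b->1: no, a/cab meet in 1. 1b->2: no, abbb/bbb meet in 2 with "bb" left. 1b->3: no, aaab/abab meet in 3 with "ab" left. Open state 4: 1b->4.
ac: 1c undefined. 1c->0: no, accb/b meet in 2. 1c->1: no, accb/cacb meet in 4. 1c->2: ok.
ba: 2a undefined. 2a->0: ok.
bb: 2b undefined. 2b->0: no, cc/bb meet in 0. 2b->1: no, a/bb meet in 1. 2b->2: ok.
bc: 2c undefined. 2c->0: no, accb/b meet in 2. 2c->1: no, accb/cab meet in 4. 2c->2: no, bba/bcac meet in 0. 2c->3: no, aaab/bcab meet in 3 with "ab" left. 2c->4: ok.
aaa: 3a undefined. 3a->0: no, aaab/b meet in 2. 3a->1: no, aaab/cab meet in 4. 3a->2: no, aaab/b meet in 2. 3a->3: ok.
aba: 4a undefined. 4a->0: no, bba/bcac meet in 0. 4a->1: ok.
abb: 4b undefined. 4b->0: no, abbb/b meet in 2. 4b->1: no, abbb/bcab meet in 4. 4b->2: no, accb/b meet in 2. 4b->3: ok.
abc: 4c undefined. 4c->0: ok.
aaab: 3b undefined. 3b->0: ok.
bcbc: 3c undefined. 3c->0: ok.
All examples now run through 5 states with every (state, symbol) defined. Accept strings end in {0,1,3}, Reject strings end in {2,4}; accept={0,1,3}.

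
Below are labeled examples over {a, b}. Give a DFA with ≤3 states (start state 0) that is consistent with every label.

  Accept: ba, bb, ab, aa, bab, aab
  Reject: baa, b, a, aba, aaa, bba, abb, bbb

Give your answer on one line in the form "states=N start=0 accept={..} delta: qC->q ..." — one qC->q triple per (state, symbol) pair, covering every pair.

states=3 start=0 accept={0,2} delta: 0a->1 0b->1 1a->2 1b->0 2a->1 2b->0

State merging on the prefix tree: take the shortest (then alphabetical) example prefix whose next move is undefined and point that move at state 0, else 1, else 2, ...; a target is out if some Accept/Reject pair would then sit in one state with the same input left (inseparable). If every existing state is out, open a new one.
a: 0a undefined. 0a->0: no, ba/aba meet in 0 with "ba" left. Open state 1: 0a->1.
b: 0b undefined. 0b->0: no, ba/a meet in 1. 0b->1: ok.
aa: 1a undefined. 1a->0: no, bab/baa meet in 1. 1a->1: no, ba/baa meet in 1. Open state 2: 1a->2.
ab: 1b undefined. 1b->0: ok.
aaa: 2a undefined. 2a->0: no, bb/baa meet in 0. 2a->1: ok.
aab: 2b undefined. 2b->0: ok.
All examples now run through 3 states with every (state, symbol) defined. Accept strings end in {0,2}, Reject strings end in {1}; accept={0,2}.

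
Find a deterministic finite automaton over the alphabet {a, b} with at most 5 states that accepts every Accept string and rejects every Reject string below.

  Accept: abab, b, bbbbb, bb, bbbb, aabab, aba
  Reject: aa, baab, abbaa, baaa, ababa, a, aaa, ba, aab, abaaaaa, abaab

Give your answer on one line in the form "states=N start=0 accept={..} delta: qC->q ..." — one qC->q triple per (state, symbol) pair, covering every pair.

Grow the machine one transition at a time. Run the examples from 0; the earliest place one falls off (shortest prefix, ties alphabetical) gets sent to the lowest-numbered state that keeps every Accept/Reject pair distinguishable — a pair clashes when both reach the same state with identical unread suffix — and to a fresh state only if none does.
a: 0a undefined. 0a->0: no, b/aab meet in 0 with "b" left. Open state 1: 0a->1.
b: 0b undefined. 0b->0: ok.
aa: 1a undefined. 1a->0: no, b/aa meet in 0. 1a->1: ok.
ab: 1b undefined. 1b->0: no, abab/baab meet in 0. 1b->1: no, abab/aa meet in 1. Open state 2: 1b->2.
aba: 2a undefined. 2a->0: ok.
abb: 2b undefined. 2b->0: ok.
All examples now run through 3 states with every (state, symbol) defined. Accept strings end in {0}, Reject strings end in {1,2}; accept={0}.

states=3 start=0 accept={0} delta: 0a->1 0b->0 1a->1 1b->2 2a->0 2b->0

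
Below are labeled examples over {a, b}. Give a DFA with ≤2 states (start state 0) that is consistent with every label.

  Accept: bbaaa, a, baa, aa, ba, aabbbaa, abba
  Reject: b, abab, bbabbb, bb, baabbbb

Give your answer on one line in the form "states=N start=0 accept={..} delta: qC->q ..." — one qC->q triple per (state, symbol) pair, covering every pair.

states=2 start=0 accept={0} delta: 0a->0 0b->1 1a->0 1b->1

Fold the examples into a partial DFA from state 0: repeatedly fix the first undefined (state, symbol) met by the shortest-then-alphabetical prefix, trying targets in increasing order and rejecting any under which an Accept and a Reject string meet in one state with the same remainder; add a state when all current targets are rejected. Accepting states are where Accept strings end.
a: 0a undefined. 0a->0: ok.
b: 0b undefined. 0b->0: no, bbaaa/b meet in 0. Open state 1: 0b->1.
ba: 1a undefined. 1a->0: ok.
bb: 1b undefined. 1b->0: no, bbaaa/bb meet in 0. 1b->1: ok.
All examples now run through 2 states with every (state, symbol) defined. Accept strings end in {0}, Reject strings end in {1}; accept={0}.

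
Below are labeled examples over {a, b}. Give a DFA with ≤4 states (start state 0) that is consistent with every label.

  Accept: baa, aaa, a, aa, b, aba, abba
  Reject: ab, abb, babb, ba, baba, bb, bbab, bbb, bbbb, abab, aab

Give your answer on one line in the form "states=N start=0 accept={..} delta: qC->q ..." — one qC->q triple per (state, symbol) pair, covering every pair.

Fold the examples into a partial DFA from state 0: repeatedly fix the first undefined (state, symbol) met by the shortest-then-alphabetical prefix, trying targets in increasing order and rejecting any under which an Accept and a Reject string meet in one state with the same remainder; add a state when all current targets are rejected. Accepting states are where Accept strings end.
a: 0a undefined. 0a->0: no, b/ab meet in 0 with "b" left. Open state 1: 0a->1.
b: 0b undefined. 0b->0: no, a/ba meet in 1. 0b->1: no, aa/ba meet in 1 with "a" left. Open state 2: 0b->2.
aa: 1a undefined. 1a->0: no, b/aab meet in 2. 1a->1: ok.
ab: 1b undefined. 1b->0: no, b/abb meet in 2. 1b->1: no, aaa/ab meet in 1. 1b->2: no, b/ab meet in 2. Open state 3: 1b->3.
ba: 2a undefined. 2a->0: ok.
bb: 2b undefined. 2b->0: no, b/bbb meet in 2. 2b->1: no, baa/babb meet in 1. 2b->2: no, b/babb meet in 2. 2b->3: ok.
aba: 3a undefined. 3a->0: no, b/bbab meet in 2. 3a->1: ok.
abb: 3b undefined. 3b->0: no, b/bbbb meet in 2. 3b->1: no, baa/abb meet in 1. 3b->2: no, b/abb meet in 2. 3b->3: ok.
All examples now run through 4 states with every (state, symbol) defined. Accept strings end in {1,2}, Reject strings end in {0,3}; accept={1,2}.

states=4 start=0 accept={1,2} delta: 0a->1 0b->2 1a->1 1b->3 2a->0 2b->3 3a->1 3b->3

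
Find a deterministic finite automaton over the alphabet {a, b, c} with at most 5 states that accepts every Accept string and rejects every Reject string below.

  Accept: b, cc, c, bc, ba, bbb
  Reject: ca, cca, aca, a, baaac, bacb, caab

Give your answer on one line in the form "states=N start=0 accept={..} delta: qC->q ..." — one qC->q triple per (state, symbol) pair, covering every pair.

states=4 start=0 accept={1,2} delta: 0a->0 0b->1 0c->2 1a->2 1b->0 1c->1 2a->3 2b->0 2c->2 3a->3 3b->0 3c->0

Fold the examples into a partial DFA from state 0: repeatedly fix the first undefined (state, symbol) met by the shortest-then-alphabetical prefix, trying targets in increasing order and rejecting any under which an Accept and a Reject string meet in one state with the same remainder; add a state when all current targets are rejected. Accepting states are where Accept strings end.
a: 0a undefined. 0a->0: ok.
b: 0b undefined. 0b->0: no, b/a meet in 0. Open state 1: 0b->1.
c: 0c undefined. 0c->0: no, b/caab meet in 1. 0c->1: no, ba/ca meet in 1 with "a" left. Open state 2: 0c->2.
ba: 1a undefined. 1a->0: no, c/baaac meet in 2. 1a->1: no, bc/baaac meet in 1 with "c" left. 1a->2: ok.
bb: 1b undefined. 1b->0: ok.
bc: 1c undefined. 1c->0: no, bc/a meet in 0. 1c->1: ok.
ca: 2a undefined. 2a->0: no, b/caab meet in 1. 2a->1: no, b/ca meet in 1. 2a->2: no, cc/baaac meet in 2 with "c" left. Open state 3: 2a->3.
cc: 2c undefined. 2c->0: no, b/bacb meet in 1. 2c->1: no, c/cca meet in 2. 2c->2: ok.
caa: 3a undefined. 3a->0: no, b/caab meet in 1. 3a->1: no, b/baaac meet in 1. 3a->2: no, cc/baaac meet in 2. 3a->3: ok.
bacb: 2b undefined. 2b->0: ok.
caab: 3b undefined. 3b->0: ok.
baaac: 3c undefined. 3c->0: ok.
All examples now run through 4 states with every (state, symbol) defined. Accept strings end in {1,2}, Reject strings end in {0,3}; accept={1,2}.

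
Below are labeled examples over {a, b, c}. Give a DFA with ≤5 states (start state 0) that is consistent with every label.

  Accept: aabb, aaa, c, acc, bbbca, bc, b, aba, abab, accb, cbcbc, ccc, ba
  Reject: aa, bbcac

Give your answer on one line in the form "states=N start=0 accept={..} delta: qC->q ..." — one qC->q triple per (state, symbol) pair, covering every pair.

Fold the examples into a partial DFA from state 0: repeatedly fix the first undefined (state, symbol) met by the shortest-then-alphabetical prefix, trying targets in increasing order and rejecting any under which an Accept and a Reject string meet in one state with the same remainder; add a state when all current targets are rejected. Accepting states are where Accept strings end.
a: 0a undefined. 0a->0: no, aaa/aa meet in 0. Open state 1: 0a->1.
b: 0b undefined. 0b->0: ok.
c: 0c undefined. 0c->0: ok.
aa: 1a undefined. 1a->0: no, aabb/aa meet in 0. 1a->1: no, aaa/aa meet in 1. Open state 2: 1a->2.
ab: 1b undefined. 1b->0: ok.
ac: 1c undefined. 1c->0: no, c/bbcac meet in 0. 1c->1: no, acc/bbcac meet in 1. 1c->2: ok.
aaa: 2a undefined. 2a->0: ok.
aab: 2b undefined. 2b->0: ok.
acc: 2c undefined. 2c->0: ok.
All examples now run through 3 states with every (state, symbol) defined. Accept strings end in {0,1}, Reject strings end in {2}; accept={0,1}.

states=3 start=0 accept={0,1} delta: 0a->1 0b->0 0c->0 1a->2 1b->0 1c->2 2a->0 2b->0 2c->0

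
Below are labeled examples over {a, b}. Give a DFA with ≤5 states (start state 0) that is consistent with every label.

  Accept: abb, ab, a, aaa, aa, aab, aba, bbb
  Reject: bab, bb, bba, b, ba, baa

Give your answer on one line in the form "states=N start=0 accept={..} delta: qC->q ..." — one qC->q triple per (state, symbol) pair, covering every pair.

State merging on the prefix tree: take the shortest (then alphabetical) example prefix whose next move is undefined and point that move at state 0, else 1, else 2, ...; a target is out if some Accept/Reject pair would then sit in one state with the same input left (inseparable). If every existing state is out, open a new one.
a: 0a undefined. 0a->0: no, abb/bb meet in 0 with "bb" left. Open state 1: 0a->1.
b: 0b undefined. 0b->0: no, ab/bab meet in 1 with "b" left. 0b->1: no, ab/bb meet in 1 with "b" left. Open state 2: 0b->2.
aa: 1a undefined. 1a->0: no, aab/b meet in 2. 1a->1: ok.
ab: 1b undefined. 1b->0: no, abb/b meet in 2. 1b->1: ok.
ba: 2a undefined. 2a->0: no, abb/baa meet in 1. 2a->1: no, abb/bab meet in 1. 2a->2: ok.
bb: 2b undefined. 2b->0: no, abb/bba meet in 1. 2b->1: no, abb/bab meet in 1. 2b->2: no, bbb/bab meet in 2. Open state 3: 2b->3.
bba: 3a undefined. 3a->0: ok.
bbb: 3b undefined. 3b->0: no, bbb/bba meet in 0. 3b->1: ok.
All examples now run through 4 states with every (state, symbol) defined. Accept strings end in {1}, Reject strings end in {0,2,3}; accept={1}.

states=4 start=0 accept={1} delta: 0a->1 0b->2 1a->1 1b->1 2a->2 2b->3 3a->0 3b->1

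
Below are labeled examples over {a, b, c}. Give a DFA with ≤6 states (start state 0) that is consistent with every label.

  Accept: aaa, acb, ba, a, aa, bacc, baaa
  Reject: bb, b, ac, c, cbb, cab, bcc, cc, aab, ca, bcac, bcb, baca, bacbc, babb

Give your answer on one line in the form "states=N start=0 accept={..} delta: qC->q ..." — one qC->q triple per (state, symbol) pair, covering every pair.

states=5 start=0 accept={0,3} delta: 0a->0 0b->1 0c->2 1a->3 1b->1 1c->0 2a->1 2b->0 2c->1 3a->0 3b->0 3c->4 4a->1 4b->0 4c->0

State merging on the prefix tree: take the shortest (then alphabetical) example prefix whose next move is undefined and point that move at state 0, else 1, else 2, ...; a target is out if some Accept/Reject pair would then sit in one state with the same input left (inseparable). If every existing state is out, open a new one.
a: 0a undefined. 0a->0: ok.
b: 0b undefined. 0b->0: no, aaa/bb meet in 0. Open state 1: 0b->1.
c: 0c undefined. 0c->0: no, aaa/ac meet in 0. 0c->1: no, acb/bb meet in 1 with "b" left. Open state 2: 0c->2.
ba: 1a undefined. 1a->0: no, bacc/cc meet in 2 with "c" left. 1a->1: no, ba/b meet in 1. 1a->2: no, ba/ac meet in 2. Open state 3: 1a->3.
bb: 1b undefined. 1b->0: no, aaa/bb meet in 0. 1b->1: ok.
bc: 1c undefined. 1c->0: ok.
ca: 2a undefined. 2a->0: no, aaa/ca meet in 0. 2a->1: ok.
cb: 2b undefined. 2b->0: ok.
cc: 2c undefined. 2c->0: no, aaa/cc meet in 0. 2c->1: ok.
baa: 3a undefined. 3a->0: ok.
bab: 3b undefined. 3b->0: ok.
bac: 3c undefined. 3c->0: no, aaa/baca meet in 0. 3c->1: no, aaa/bacbc meet in 0. 3c->2: no, bacc/bb meet in 1. 3c->3: no, aaa/baca meet in 0. Open state 4: 3c->4.
baca: 4a undefined. 4a->0: no, aaa/baca meet in 0. 4a->1: ok.
bacb: 4b undefined. 4b->0: ok.
bacc: 4c undefined. 4c->0: ok.
All examples now run through 5 states with every (state, symbol) defined. Accept strings end in {0,3}, Reject strings end in {1,2}; accept={0,3}.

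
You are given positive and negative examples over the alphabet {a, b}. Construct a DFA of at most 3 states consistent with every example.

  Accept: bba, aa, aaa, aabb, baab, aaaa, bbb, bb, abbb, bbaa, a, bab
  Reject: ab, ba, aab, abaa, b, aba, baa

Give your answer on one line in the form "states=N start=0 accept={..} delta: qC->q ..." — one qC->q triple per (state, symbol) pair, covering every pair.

State merging on the prefix tree: take the shortest (then alphabetical) example prefix whose next move is undefined and point that move at state 0, else 1, else 2, ...; a target is out if some Accept/Reject pair would then sit in one state with the same input left (inseparable). If every existing state is out, open a new one.
a: 0a undefined. 0a->0: ok.
b: 0b undefined. 0b->0: no, bba/ab meet in 0. Open state 1: 0b->1.
ba: 1a undefined. 1a->0: no, aa/ba meet in 0. 1a->1: ok.
bb: 1b undefined. 1b->0: no, bbb/ab meet in 1. 1b->1: no, bba/ab meet in 1. Open state 2: 1b->2.
bba: 2a undefined. 2a->0: ok.
bbb: 2b undefined. 2b->0: ok.
All examples now run through 3 states with every (state, symbol) defined. Accept strings end in {0,2}, Reject strings end in {1}; accept={0,2}.

states=3 start=0 accept={0,2} delta: 0a->0 0b->1 1a->1 1b->2 2a->0 2b->0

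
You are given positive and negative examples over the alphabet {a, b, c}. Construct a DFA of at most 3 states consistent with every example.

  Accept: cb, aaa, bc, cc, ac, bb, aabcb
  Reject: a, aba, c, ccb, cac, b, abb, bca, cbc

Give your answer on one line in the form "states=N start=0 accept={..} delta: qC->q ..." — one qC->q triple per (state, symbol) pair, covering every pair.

states=3 start=0 accept={0} delta: 0a->1 0b->1 0c->1 1a->2 1b->0 1c->0 2a->0 2b->0 2c->1

Fold the examples into a partial DFA from state 0: repeatedly fix the first undefined (state, symbol) met by the shortest-then-alphabetical prefix, trying targets in increasing order and rejecting any under which an Accept and a Reject string meet in one state with the same remainder; add a state when all current targets are rejected. Accepting states are where Accept strings end.
a: 0a undefined. 0a->0: no, aaa/a meet in 0. Open state 1: 0a->1.
b: 0b undefined. 0b->0: no, bc/c meet in 0 with "c" left. 0b->1: ok.
c: 0c undefined. 0c->0: no, cb/a meet in 1. 0c->1: ok.
aa: 1a undefined. 1a->0: no, aaa/a meet in 1. 1a->1: no, aaa/a meet in 1. Open state 2: 1a->2.
ab: 1b undefined. 1b->0: ok.
ac: 1c undefined. 1c->0: ok.
aaa: 2a undefined. 2a->0: ok.
aab: 2b undefined. 2b->0: ok.
cac: 2c undefined. 2c->0: no, cb/cac meet in 0. 2c->1: ok.
All examples now run through 3 states with every (state, symbol) defined. Accept strings end in {0}, Reject strings end in {1}; accept={0}.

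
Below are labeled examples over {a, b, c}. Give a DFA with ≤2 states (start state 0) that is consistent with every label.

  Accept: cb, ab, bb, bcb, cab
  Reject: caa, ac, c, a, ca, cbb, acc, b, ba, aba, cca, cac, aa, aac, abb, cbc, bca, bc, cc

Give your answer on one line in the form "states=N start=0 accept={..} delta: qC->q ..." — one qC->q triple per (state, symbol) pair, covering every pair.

State merging on the prefix tree: take the shortest (then alphabetical) example prefix whose next move is undefined and point that move at state 0, else 1, else 2, ...; a target is out if some Accept/Reject pair would then sit in one state with the same input left (inseparable). If every existing state is out, open a new one.
a: 0a undefined. 0a->0: no, ab/b meet in 0 with "b" left. Open state 1: 0a->1.
b: 0b undefined. 0b->0: no, bb/b meet in 0. 0b->1: ok.
c: 0c undefined. 0c->0: no, cb/a meet in 1. 0c->1: ok.
aa: 1a undefined. 1a->0: no, cab/caa meet in 1. 1a->1: ok.
ab: 1b undefined. 1b->0: ok.
ac: 1c undefined. 1c->0: no, cb/ac meet in 0. 1c->1: ok.
All examples now run through 2 states with every (state, symbol) defined. Accept strings end in {0}, Reject strings end in {1}; accept={0}.

states=2 start=0 accept={0} delta: 0a->1 0b->1 0c->1 1a->1 1b->0 1c->1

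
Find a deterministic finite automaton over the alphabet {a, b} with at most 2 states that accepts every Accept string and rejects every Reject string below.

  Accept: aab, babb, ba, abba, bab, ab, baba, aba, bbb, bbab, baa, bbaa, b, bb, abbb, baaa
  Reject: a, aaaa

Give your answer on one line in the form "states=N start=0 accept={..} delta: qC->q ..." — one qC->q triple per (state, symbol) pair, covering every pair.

states=2 start=0 accept={1} delta: 0a->0 0b->1 1a->1 1b->1

State merging on the prefix tree: take the shortest (then alphabetical) example prefix whose next move is undefined and point that move at state 0, else 1, else 2, ...; a target is out if some Accept/Reject pair would then sit in one state with the same input left (inseparable). If every existing state is out, open a new one.
a: 0a undefined. 0a->0: ok.
b: 0b undefined. 0b->0: no, aab/a meet in 0. Open state 1: 0b->1.
ba: 1a undefined. 1a->0: no, ba/a meet in 0. 1a->1: ok.
bb: 1b undefined. 1b->0: no, abba/a meet in 0. 1b->1: ok.
All examples now run through 2 states with every (state, symbol) defined. Accept strings end in {1}, Reject strings end in {0}; accept={1}.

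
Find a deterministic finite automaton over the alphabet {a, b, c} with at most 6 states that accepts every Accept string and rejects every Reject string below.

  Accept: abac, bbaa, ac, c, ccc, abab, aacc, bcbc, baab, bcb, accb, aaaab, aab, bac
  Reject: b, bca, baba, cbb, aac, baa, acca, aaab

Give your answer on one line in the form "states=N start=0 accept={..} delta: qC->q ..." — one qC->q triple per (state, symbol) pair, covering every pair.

states=5 start=0 accept={0,1} delta: 0a->1 0b->2 0c->0 1a->3 1b->0 1c->1 2a->4 2b->3 2c->1 3a->0 3b->0 3c->2 4a->3 4b->1 4c->0

State merging on the prefix tree: take the shortest (then alphabetical) example prefix whose next move is undefined and point that move at state 0, else 1, else 2, ...; a target is out if some Accept/Reject pair would then sit in one state with the same input left (inseparable). If every existing state is out, open a new one.
a: 0a undefined. 0a->0: no, ac/aac meet in 0 with "c" left. Open state 1: 0a->1.
b: 0b undefined. 0b->0: no, bbaa/baa meet in 1 with "a" left. 0b->1: no, baab/aaab meet in 1 with "aab" left. Open state 2: 0b->2.
c: 0c undefined. 0c->0: ok.
aa: 1a undefined. 1a->0: no, c/aac meet in 0. 1a->1: no, ac/aac meet in 1 with "c" left. 1a->2: no, aab/cbb meet in 2 with "b" left. Open state 3: 1a->3.
ab: 1b undefined. 1b->0: ok.
ac: 1c undefined. 1c->0: no, accb/b meet in 2. 1c->1: ok.
ba: 2a undefined. 2a->0: no, abac/baa meet in 1. 2a->1: no, abac/baba meet in 1. 2a->2: no, baab/cbb meet in 2 with "b" left. 2a->3: no, baab/aaab meet in 3 with "ab" left. Open state 4: 2a->4.
bb: 2b undefined. 2b->0: no, bbaa/acca meet in 3. 2b->1: no, abac/cbb meet in 1. 2b->2: no, bbaa/baa meet in 4 with "a" left. 2b->3: ok.
bc: 2c undefined. 2c->0: no, abac/bca meet in 1. 2c->1: ok.
aaa: 3a undefined. 3a->0: ok.
aab: 3b undefined. 3b->0: ok.
aac: 3c undefined. 3c->0: no, c/aac meet in 0. 3c->1: no, abac/aac meet in 1. 3c->2: ok.
baa: 4a undefined. 4a->0: no, c/baa meet in 0. 4a->1: no, abac/baa meet in 1. 4a->2: no, baab/bca meet in 3. 4a->3: ok.
bab: 4b undefined. 4b->0: no, abac/baba meet in 1. 4b->1: ok.
bac: 4c undefined. 4c->0: ok.
All examples now run through 5 states with every (state, symbol) defined. Accept strings end in {0,1}, Reject strings end in {2,3}; accept={0,1}.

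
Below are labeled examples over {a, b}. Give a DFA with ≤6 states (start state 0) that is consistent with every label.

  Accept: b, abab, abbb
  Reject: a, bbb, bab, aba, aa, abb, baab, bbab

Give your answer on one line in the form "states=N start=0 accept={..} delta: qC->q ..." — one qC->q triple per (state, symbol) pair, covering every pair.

states=5 start=0 accept={2} delta: 0a->1 0b->2 1a->0 1b->3 2a->2 2b->4 3a->0 3b->0 4a->1 4b->0

Grow the machine one transition at a time. Run the examples from 0; the earliest place one falls off (shortest prefix, ties alphabetical) gets sent to the lowest-numbered state that keeps every Accept/Reject pair distinguishable — a pair clashes when both reach the same state with identical unread suffix — and to a fresh state only if none does.
a: 0a undefined. 0a->0: no, abab/bab meet in 0 with "bab" left. Open state 1: 0a->1.
b: 0b undefined. 0b->0: no, b/bbb meet in 0. 0b->1: no, b/a meet in 1. Open state 2: 0b->2.
aa: 1a undefined. 1a->0: ok.
ab: 1b undefined. 1b->0: no, b/abb meet in 2. 1b->1: no, abbb/a meet in 1. 1b->2: no, abab/bab meet in 2 with "ab" left. Open state 3: 1b->3.
ba: 2a undefined. 2a->0: no, b/bab meet in 2. 2a->1: no, b/baab meet in 2. 2a->2: ok.
bb: 2b undefined. 2b->0: no, b/bbb meet in 2. 2b->1: no, b/bbab meet in 2. 2b->2: no, b/bbb meet in 2. 2b->3: no, abab/bbab meet in 3 with "ab" left. Open state 4: 2b->4.
aba: 3a undefined. 3a->0: ok.
abb: 3b undefined. 3b->0: ok.
bba: 4a undefined. 4a->0: no, b/bbab meet in 2. 4a->1: ok.
bbb: 4b undefined. 4b->0: ok.
All examples now run through 5 states with every (state, symbol) defined. Accept strings end in {2}, Reject strings end in {0,1,3,4}; accept={2}.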